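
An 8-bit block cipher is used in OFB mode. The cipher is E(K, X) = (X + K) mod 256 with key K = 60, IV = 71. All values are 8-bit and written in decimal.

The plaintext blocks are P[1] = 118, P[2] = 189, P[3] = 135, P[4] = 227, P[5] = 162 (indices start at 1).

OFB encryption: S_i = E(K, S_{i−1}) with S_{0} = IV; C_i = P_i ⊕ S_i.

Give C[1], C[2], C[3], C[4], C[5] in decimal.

C[1] = 245, C[2] = 2, C[3] = 124, C[4] = 212, C[5] = 209

C[1]: S = E(K, 71) = 131; 118 ⊕ 131 = 245.
C[2]: S = E(K, 131) = 191; 189 ⊕ 191 = 2.
C[3]: S = E(K, 191) = 251; 135 ⊕ 251 = 124.
C[4]: S = E(K, 251) = 55; 227 ⊕ 55 = 212.
C[5]: S = E(K, 55) = 115; 162 ⊕ 115 = 209.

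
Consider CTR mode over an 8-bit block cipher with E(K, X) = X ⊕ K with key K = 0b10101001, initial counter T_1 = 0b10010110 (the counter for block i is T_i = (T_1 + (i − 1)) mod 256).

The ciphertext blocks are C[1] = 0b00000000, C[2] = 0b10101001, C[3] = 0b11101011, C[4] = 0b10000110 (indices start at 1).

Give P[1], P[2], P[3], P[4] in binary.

P[1] = 0b00111111, P[2] = 0b10010111, P[3] = 0b11011010, P[4] = 0b10110110

CTR decryption: S_i = E(K, T_i) where T_i is the counter for block i; P_i = C_i ⊕ S_i.
P[1]: T = 0b10010110, S = E(K, T) = 0b00111111; 0b00000000 ⊕ 0b00111111 = 0b00111111.
P[2]: T = 0b10010111, S = E(K, T) = 0b00111110; 0b10101001 ⊕ 0b00111110 = 0b10010111.
P[3]: T = 0b10011000, S = E(K, T) = 0b00110001; 0b11101011 ⊕ 0b00110001 = 0b11011010.
P[4]: T = 0b10011001, S = E(K, T) = 0b00110000; 0b10000110 ⊕ 0b00110000 = 0b10110110.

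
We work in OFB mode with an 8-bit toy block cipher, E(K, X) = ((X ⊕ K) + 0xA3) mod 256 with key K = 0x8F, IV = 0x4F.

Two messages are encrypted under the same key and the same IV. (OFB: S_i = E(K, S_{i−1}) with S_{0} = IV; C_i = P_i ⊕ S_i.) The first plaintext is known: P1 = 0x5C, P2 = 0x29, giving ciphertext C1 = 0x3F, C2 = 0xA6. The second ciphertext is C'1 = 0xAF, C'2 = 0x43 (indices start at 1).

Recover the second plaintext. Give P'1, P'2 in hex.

In OFB with a reused IV, both messages share the same keystream S_i, so C_i ⊕ C'_i = P_i ⊕ P'_i and thus P'_i = P_i ⊕ C_i ⊕ C'_i.
P'1: 0x5C ⊕ 0x3F ⊕ 0xAF = 0xCC.
P'2: 0x29 ⊕ 0xA6 ⊕ 0x43 = 0xCC.

P'1 = 0xCC, P'2 = 0xCC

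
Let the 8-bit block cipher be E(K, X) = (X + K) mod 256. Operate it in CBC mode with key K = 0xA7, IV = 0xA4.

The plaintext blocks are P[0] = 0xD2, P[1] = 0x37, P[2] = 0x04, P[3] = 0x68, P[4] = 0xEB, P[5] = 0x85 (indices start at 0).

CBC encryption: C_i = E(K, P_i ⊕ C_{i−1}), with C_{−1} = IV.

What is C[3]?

C[0]: P[0] ⊕ 0xA4 = 0x76; E(K, 0x76) = 0x1D.
C[1]: P[1] ⊕ 0x1D = 0x2A; E(K, 0x2A) = 0xD1.
C[2]: P[2] ⊕ 0xD1 = 0xD5; E(K, 0xD5) = 0x7C.
C[3]: P[3] ⊕ 0x7C = 0x14; E(K, 0x14) = 0xBB.

C[3] = 0xBB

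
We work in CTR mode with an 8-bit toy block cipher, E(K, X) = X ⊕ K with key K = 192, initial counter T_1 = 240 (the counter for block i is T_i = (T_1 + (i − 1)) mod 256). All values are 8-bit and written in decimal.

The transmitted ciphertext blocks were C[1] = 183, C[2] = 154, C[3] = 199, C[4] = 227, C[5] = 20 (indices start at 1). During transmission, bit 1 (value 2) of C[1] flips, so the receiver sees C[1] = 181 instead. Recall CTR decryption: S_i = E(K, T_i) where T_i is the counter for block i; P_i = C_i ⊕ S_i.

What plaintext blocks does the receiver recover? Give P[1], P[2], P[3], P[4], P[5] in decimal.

P[1] = 133, P[2] = 171, P[3] = 245, P[4] = 208, P[5] = 32

Only C[1] changed, to 181. In CTR, a change in C_i flips the same bit in P_i only; the keystream is unaffected. Decrypting the received ciphertext:
P[1]: T = 240, S = E(K, T) = 48; 181 ⊕ 48 = 133.
P[2]: T = 241, S = E(K, T) = 49; 154 ⊕ 49 = 171.
P[3]: T = 242, S = E(K, T) = 50; 199 ⊕ 50 = 245.
P[4]: T = 243, S = E(K, T) = 51; 227 ⊕ 51 = 208.
P[5]: T = 244, S = E(K, T) = 52; 20 ⊕ 52 = 32.
Blocks that differ from the original plaintext: P[1].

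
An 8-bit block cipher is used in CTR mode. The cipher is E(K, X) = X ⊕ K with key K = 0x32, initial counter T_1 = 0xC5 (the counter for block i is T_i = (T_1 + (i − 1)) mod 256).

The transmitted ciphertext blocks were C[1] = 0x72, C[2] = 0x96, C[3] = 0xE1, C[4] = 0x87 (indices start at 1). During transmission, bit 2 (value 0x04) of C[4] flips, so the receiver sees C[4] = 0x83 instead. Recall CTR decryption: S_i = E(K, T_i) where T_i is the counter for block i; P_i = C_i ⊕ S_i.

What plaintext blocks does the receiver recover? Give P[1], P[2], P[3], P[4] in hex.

Only C[4] changed, to 0x83. In CTR, a change in C_i flips the same bit in P_i only; the keystream is unaffected. Decrypting the received ciphertext:
P[1]: T = 0xC5, S = E(K, T) = 0xF7; 0x72 ⊕ 0xF7 = 0x85.
P[2]: T = 0xC6, S = E(K, T) = 0xF4; 0x96 ⊕ 0xF4 = 0x62.
P[3]: T = 0xC7, S = E(K, T) = 0xF5; 0xE1 ⊕ 0xF5 = 0x14.
P[4]: T = 0xC8, S = E(K, T) = 0xFA; 0x83 ⊕ 0xFA = 0x79.
Blocks that differ from the original plaintext: P[4].

P[1] = 0x85, P[2] = 0x62, P[3] = 0x14, P[4] = 0x79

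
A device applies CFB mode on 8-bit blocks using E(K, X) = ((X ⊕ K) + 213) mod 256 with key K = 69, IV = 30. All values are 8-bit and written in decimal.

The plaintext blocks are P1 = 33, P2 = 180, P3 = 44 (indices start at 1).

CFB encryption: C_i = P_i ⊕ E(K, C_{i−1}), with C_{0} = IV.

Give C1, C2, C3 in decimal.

C1 = 17, C2 = 157, C3 = 129

C1: E(K, 30) = 48; 33 ⊕ 48 = 17.
C2: E(K, 17) = 41; 180 ⊕ 41 = 157.
C3: E(K, 157) = 173; 44 ⊕ 173 = 129.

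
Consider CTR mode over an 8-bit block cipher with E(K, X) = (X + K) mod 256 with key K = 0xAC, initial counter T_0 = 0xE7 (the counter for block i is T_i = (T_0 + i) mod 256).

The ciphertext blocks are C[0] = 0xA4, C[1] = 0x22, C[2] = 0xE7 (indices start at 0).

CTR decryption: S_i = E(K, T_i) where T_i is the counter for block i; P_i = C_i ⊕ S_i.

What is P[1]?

P[1] = 0xB6

P[1]: T = 0xE8, S = E(K, T) = 0x94; 0x22 ⊕ 0x94 = 0xB6.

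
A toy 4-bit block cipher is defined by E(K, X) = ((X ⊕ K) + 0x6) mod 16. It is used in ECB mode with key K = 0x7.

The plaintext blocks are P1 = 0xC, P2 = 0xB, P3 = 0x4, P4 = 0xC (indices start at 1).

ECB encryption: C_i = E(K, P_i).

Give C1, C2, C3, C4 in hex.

C1: E(K, 0xC) = 0x1.
C2: E(K, 0xB) = 0x2.
C3: E(K, 0x4) = 0x9.
C4: E(K, 0xC) = 0x1.

C1 = 0x1, C2 = 0x2, C3 = 0x9, C4 = 0x1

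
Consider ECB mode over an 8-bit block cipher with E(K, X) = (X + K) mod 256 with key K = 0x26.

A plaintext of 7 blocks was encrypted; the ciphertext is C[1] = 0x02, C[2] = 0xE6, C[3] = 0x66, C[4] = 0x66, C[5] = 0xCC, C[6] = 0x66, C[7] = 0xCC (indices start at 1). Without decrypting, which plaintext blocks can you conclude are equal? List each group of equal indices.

P[3] = P[4] = P[6]; P[5] = P[7]

ECB encrypts each block independently with the same key, so equal ciphertext blocks imply equal plaintext blocks.
C[3] = C[4] = C[6] = 0x66, so P[3] = P[4] = P[6].
C[5] = C[7] = 0xCC, so P[5] = P[7].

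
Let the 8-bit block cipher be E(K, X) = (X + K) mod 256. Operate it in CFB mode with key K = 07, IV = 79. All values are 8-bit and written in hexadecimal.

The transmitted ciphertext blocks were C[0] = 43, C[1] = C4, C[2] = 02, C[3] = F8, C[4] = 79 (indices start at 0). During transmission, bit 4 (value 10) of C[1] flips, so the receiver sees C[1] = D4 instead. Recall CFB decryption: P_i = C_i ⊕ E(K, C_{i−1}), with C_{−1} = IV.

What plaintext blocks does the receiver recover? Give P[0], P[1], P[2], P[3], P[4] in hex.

P[0] = C3, P[1] = 9E, P[2] = D9, P[3] = F1, P[4] = 86

Only C[1] changed, to D4. In CFB, a change in C_i flips the same bit in P_i and garbles P_{i+1}. Decrypting the received ciphertext:
P[0]: E(K, 79) = 80; 43 ⊕ 80 = C3.
P[1]: E(K, 43) = 4A; D4 ⊕ 4A = 9E.
P[2]: E(K, D4) = DB; 02 ⊕ DB = D9.
P[3]: E(K, 02) = 09; F8 ⊕ 09 = F1.
P[4]: E(K, F8) = FF; 79 ⊕ FF = 86.
Blocks that differ from the original plaintext: P[1], P[2].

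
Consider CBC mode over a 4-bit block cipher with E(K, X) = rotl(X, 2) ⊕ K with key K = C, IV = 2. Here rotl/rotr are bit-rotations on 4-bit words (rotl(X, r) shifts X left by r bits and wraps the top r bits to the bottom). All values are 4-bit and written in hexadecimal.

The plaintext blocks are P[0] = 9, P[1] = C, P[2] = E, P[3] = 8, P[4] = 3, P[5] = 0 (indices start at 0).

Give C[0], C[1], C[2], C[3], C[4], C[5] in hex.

C[0] = 2, C[1] = 7, C[2] = A, C[3] = 4, C[4] = 1, C[5] = 8

CBC encryption: C_i = E(K, P_i ⊕ C_{i−1}), with C_{−1} = IV.
C[0]: P[0] ⊕ 2 = B; E(K, B) = 2.
C[1]: P[1] ⊕ 2 = E; E(K, E) = 7.
C[2]: P[2] ⊕ 7 = 9; E(K, 9) = A.
C[3]: P[3] ⊕ A = 2; E(K, 2) = 4.
C[4]: P[4] ⊕ 4 = 7; E(K, 7) = 1.
C[5]: P[5] ⊕ 1 = 1; E(K, 1) = 8.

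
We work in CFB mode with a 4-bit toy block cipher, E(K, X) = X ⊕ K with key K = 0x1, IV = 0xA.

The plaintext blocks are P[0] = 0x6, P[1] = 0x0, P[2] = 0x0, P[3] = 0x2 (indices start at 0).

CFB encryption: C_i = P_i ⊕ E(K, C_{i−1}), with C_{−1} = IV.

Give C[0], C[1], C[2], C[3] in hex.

C[0] = 0xD, C[1] = 0xC, C[2] = 0xD, C[3] = 0xE

C[0]: E(K, 0xA) = 0xB; 0x6 ⊕ 0xB = 0xD.
C[1]: E(K, 0xD) = 0xC; 0x0 ⊕ 0xC = 0xC.
C[2]: E(K, 0xC) = 0xD; 0x0 ⊕ 0xD = 0xD.
C[3]: E(K, 0xD) = 0xC; 0x2 ⊕ 0xC = 0xE.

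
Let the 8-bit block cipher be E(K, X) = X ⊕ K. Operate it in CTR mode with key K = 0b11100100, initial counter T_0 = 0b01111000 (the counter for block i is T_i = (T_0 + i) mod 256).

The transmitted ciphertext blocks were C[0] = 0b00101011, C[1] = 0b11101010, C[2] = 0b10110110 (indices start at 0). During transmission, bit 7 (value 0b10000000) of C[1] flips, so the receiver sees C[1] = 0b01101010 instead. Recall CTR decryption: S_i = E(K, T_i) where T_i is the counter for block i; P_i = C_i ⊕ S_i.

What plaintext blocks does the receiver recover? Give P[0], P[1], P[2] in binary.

P[0] = 0b10110111, P[1] = 0b11110111, P[2] = 0b00101000

Only C[1] changed, to 0b01101010. In CTR, a change in C_i flips the same bit in P_i only; the keystream is unaffected. Decrypting the received ciphertext:
P[0]: T = 0b01111000, S = E(K, T) = 0b10011100; 0b00101011 ⊕ 0b10011100 = 0b10110111.
P[1]: T = 0b01111001, S = E(K, T) = 0b10011101; 0b01101010 ⊕ 0b10011101 = 0b11110111.
P[2]: T = 0b01111010, S = E(K, T) = 0b10011110; 0b10110110 ⊕ 0b10011110 = 0b00101000.
Blocks that differ from the original plaintext: P[1].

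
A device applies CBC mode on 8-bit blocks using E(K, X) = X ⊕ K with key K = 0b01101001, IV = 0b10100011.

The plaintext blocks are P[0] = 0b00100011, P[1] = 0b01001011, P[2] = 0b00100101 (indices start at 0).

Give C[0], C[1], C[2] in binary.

C[0] = 0b11101001, C[1] = 0b11001011, C[2] = 0b10000111

CBC encryption: C_i = E(K, P_i ⊕ C_{i−1}), with C_{−1} = IV.
C[0]: P[0] ⊕ 0b10100011 = 0b10000000; E(K, 0b10000000) = 0b11101001.
C[1]: P[1] ⊕ 0b11101001 = 0b10100010; E(K, 0b10100010) = 0b11001011.
C[2]: P[2] ⊕ 0b11001011 = 0b11101110; E(K, 0b11101110) = 0b10000111.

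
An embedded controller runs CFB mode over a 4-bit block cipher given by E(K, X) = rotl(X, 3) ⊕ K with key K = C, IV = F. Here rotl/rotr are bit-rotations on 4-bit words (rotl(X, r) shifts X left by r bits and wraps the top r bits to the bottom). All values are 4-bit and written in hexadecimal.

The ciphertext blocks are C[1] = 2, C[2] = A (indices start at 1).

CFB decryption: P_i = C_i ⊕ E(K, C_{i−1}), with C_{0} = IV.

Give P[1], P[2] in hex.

P[1]: E(K, F) = 3; 2 ⊕ 3 = 1.
P[2]: E(K, 2) = D; A ⊕ D = 7.

P[1] = 1, P[2] = 7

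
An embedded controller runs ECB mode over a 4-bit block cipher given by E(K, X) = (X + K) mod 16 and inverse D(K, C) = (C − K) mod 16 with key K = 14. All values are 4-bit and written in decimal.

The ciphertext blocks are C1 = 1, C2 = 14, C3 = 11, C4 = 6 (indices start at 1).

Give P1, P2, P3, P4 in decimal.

ECB decryption: P_i = D(K, C_i).
P1: D(K, 1) = 3.
P2: D(K, 14) = 0.
P3: D(K, 11) = 13.
P4: D(K, 6) = 8.

P1 = 3, P2 = 0, P3 = 13, P4 = 8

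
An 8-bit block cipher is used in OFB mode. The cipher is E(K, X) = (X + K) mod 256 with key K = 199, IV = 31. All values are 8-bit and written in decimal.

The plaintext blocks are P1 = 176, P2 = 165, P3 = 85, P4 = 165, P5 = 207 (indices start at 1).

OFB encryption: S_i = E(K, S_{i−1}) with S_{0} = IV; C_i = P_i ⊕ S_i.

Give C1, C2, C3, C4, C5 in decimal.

C1 = 86, C2 = 8, C3 = 33, C4 = 158, C5 = 205

C1: S = E(K, 31) = 230; 176 ⊕ 230 = 86.
C2: S = E(K, 230) = 173; 165 ⊕ 173 = 8.
C3: S = E(K, 173) = 116; 85 ⊕ 116 = 33.
C4: S = E(K, 116) = 59; 165 ⊕ 59 = 158.
C5: S = E(K, 59) = 2; 207 ⊕ 2 = 205.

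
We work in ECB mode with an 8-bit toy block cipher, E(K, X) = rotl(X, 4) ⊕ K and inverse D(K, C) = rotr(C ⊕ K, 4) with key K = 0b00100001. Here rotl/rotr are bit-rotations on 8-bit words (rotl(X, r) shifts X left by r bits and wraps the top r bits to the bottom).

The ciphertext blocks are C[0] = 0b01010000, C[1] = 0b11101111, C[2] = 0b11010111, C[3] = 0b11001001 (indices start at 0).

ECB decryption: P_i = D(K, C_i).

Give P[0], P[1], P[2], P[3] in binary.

P[0]: D(K, 0b01010000) = 0b00010111.
P[1]: D(K, 0b11101111) = 0b11101100.
P[2]: D(K, 0b11010111) = 0b01101111.
P[3]: D(K, 0b11001001) = 0b10001110.

P[0] = 0b00010111, P[1] = 0b11101100, P[2] = 0b01101111, P[3] = 0b10001110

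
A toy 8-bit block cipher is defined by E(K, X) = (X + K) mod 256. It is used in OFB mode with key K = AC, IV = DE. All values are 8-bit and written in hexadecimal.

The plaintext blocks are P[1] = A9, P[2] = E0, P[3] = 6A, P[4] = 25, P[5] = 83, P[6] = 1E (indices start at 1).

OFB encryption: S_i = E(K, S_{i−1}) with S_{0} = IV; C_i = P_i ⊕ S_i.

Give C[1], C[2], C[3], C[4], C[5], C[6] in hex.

C[1]: S = E(K, DE) = 8A; A9 ⊕ 8A = 23.
C[2]: S = E(K, 8A) = 36; E0 ⊕ 36 = D6.
C[3]: S = E(K, 36) = E2; 6A ⊕ E2 = 88.
C[4]: S = E(K, E2) = 8E; 25 ⊕ 8E = AB.
C[5]: S = E(K, 8E) = 3A; 83 ⊕ 3A = B9.
C[6]: S = E(K, 3A) = E6; 1E ⊕ E6 = F8.

C[1] = 23, C[2] = D6, C[3] = 88, C[4] = AB, C[5] = B9, C[6] = F8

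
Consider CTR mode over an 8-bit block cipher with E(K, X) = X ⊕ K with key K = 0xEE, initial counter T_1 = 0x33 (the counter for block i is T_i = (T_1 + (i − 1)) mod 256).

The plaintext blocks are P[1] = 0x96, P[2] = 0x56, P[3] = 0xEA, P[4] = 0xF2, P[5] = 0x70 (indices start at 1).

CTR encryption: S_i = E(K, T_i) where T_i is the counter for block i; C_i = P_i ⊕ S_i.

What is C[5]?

C[1]: T = 0x33, S = E(K, T) = 0xDD; 0x96 ⊕ 0xDD = 0x4B.
C[2]: T = 0x34, S = E(K, T) = 0xDA; 0x56 ⊕ 0xDA = 0x8C.
C[3]: T = 0x35, S = E(K, T) = 0xDB; 0xEA ⊕ 0xDB = 0x31.
C[4]: T = 0x36, S = E(K, T) = 0xD8; 0xF2 ⊕ 0xD8 = 0x2A.
C[5]: T = 0x37, S = E(K, T) = 0xD9; 0x70 ⊕ 0xD9 = 0xA9.

C[5] = 0xA9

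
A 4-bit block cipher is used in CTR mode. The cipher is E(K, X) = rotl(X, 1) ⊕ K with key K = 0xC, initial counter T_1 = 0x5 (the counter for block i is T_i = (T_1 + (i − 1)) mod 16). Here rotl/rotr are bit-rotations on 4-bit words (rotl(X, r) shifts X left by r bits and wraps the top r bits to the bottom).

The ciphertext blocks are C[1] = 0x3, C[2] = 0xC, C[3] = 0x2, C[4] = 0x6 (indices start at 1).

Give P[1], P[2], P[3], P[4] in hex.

CTR decryption: S_i = E(K, T_i) where T_i is the counter for block i; P_i = C_i ⊕ S_i.
P[1]: T = 0x5, S = E(K, T) = 0x6; 0x3 ⊕ 0x6 = 0x5.
P[2]: T = 0x6, S = E(K, T) = 0x0; 0xC ⊕ 0x0 = 0xC.
P[3]: T = 0x7, S = E(K, T) = 0x2; 0x2 ⊕ 0x2 = 0x0.
P[4]: T = 0x8, S = E(K, T) = 0xD; 0x6 ⊕ 0xD = 0xB.

P[1] = 0x5, P[2] = 0xC, P[3] = 0x0, P[4] = 0xB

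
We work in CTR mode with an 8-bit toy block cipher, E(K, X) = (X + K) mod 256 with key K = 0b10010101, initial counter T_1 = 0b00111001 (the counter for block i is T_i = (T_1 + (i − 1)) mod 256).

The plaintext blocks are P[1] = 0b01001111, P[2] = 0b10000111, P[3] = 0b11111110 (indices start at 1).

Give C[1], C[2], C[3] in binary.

CTR encryption: S_i = E(K, T_i) where T_i is the counter for block i; C_i = P_i ⊕ S_i.
C[1]: T = 0b00111001, S = E(K, T) = 0b11001110; 0b01001111 ⊕ 0b11001110 = 0b10000001.
C[2]: T = 0b00111010, S = E(K, T) = 0b11001111; 0b10000111 ⊕ 0b11001111 = 0b01001000.
C[3]: T = 0b00111011, S = E(K, T) = 0b11010000; 0b11111110 ⊕ 0b11010000 = 0b00101110.

C[1] = 0b10000001, C[2] = 0b01001000, C[3] = 0b00101110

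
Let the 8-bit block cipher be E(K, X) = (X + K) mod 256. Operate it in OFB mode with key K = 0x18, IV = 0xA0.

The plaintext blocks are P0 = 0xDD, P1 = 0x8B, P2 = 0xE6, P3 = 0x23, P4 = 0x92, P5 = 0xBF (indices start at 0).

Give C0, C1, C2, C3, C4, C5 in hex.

OFB encryption: S_i = E(K, S_{i−1}) with S_{−1} = IV; C_i = P_i ⊕ S_i.
C0: S = E(K, 0xA0) = 0xB8; 0xDD ⊕ 0xB8 = 0x65.
C1: S = E(K, 0xB8) = 0xD0; 0x8B ⊕ 0xD0 = 0x5B.
C2: S = E(K, 0xD0) = 0xE8; 0xE6 ⊕ 0xE8 = 0x0E.
C3: S = E(K, 0xE8) = 0x00; 0x23 ⊕ 0x00 = 0x23.
C4: S = E(K, 0x00) = 0x18; 0x92 ⊕ 0x18 = 0x8A.
C5: S = E(K, 0x18) = 0x30; 0xBF ⊕ 0x30 = 0x8F.

C0 = 0x65, C1 = 0x5B, C2 = 0x0E, C3 = 0x23, C4 = 0x8A, C5 = 0x8F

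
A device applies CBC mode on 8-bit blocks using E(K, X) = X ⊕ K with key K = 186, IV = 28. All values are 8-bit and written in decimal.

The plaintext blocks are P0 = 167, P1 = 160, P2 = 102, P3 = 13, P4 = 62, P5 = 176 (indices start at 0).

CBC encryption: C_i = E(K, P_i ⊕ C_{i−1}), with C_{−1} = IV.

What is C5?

C0: P0 ⊕ 28 = 187; E(K, 187) = 1.
C1: P1 ⊕ 1 = 161; E(K, 161) = 27.
C2: P2 ⊕ 27 = 125; E(K, 125) = 199.
C3: P3 ⊕ 199 = 202; E(K, 202) = 112.
C4: P4 ⊕ 112 = 78; E(K, 78) = 244.
C5: P5 ⊕ 244 = 68; E(K, 68) = 254.

C5 = 254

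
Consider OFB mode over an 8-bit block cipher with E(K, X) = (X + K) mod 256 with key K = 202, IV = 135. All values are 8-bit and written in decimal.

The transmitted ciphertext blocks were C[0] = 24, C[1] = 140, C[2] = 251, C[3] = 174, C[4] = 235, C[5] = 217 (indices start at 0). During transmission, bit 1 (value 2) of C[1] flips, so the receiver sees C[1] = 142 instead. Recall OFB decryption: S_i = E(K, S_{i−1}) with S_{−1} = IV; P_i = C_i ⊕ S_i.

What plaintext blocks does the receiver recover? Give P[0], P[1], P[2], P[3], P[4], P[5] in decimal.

P[0] = 73, P[1] = 149, P[2] = 30, P[3] = 1, P[4] = 146, P[5] = 154

Only C[1] changed, to 142. In OFB, a change in C_i flips the same bit in P_i only; the keystream is unaffected. Decrypting the received ciphertext:
P[0]: S = E(K, 135) = 81; 24 ⊕ 81 = 73.
P[1]: S = E(K, 81) = 27; 142 ⊕ 27 = 149.
P[2]: S = E(K, 27) = 229; 251 ⊕ 229 = 30.
P[3]: S = E(K, 229) = 175; 174 ⊕ 175 = 1.
P[4]: S = E(K, 175) = 121; 235 ⊕ 121 = 146.
P[5]: S = E(K, 121) = 67; 217 ⊕ 67 = 154.
Blocks that differ from the original plaintext: P[1].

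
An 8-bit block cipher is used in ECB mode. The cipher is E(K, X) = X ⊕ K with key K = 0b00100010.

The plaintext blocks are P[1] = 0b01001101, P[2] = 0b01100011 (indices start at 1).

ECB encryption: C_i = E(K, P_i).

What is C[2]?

C[2] = 0b01000001

C[2]: E(K, 0b01100011) = 0b01000001.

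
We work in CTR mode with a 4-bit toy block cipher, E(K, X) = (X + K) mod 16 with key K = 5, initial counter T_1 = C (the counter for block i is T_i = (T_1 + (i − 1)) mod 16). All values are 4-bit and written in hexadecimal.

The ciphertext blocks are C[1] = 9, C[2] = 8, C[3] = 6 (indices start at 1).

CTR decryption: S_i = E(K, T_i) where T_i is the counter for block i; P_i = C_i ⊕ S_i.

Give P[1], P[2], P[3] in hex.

P[1] = 8, P[2] = A, P[3] = 5

P[1]: T = C, S = E(K, T) = 1; 9 ⊕ 1 = 8.
P[2]: T = D, S = E(K, T) = 2; 8 ⊕ 2 = A.
P[3]: T = E, S = E(K, T) = 3; 6 ⊕ 3 = 5.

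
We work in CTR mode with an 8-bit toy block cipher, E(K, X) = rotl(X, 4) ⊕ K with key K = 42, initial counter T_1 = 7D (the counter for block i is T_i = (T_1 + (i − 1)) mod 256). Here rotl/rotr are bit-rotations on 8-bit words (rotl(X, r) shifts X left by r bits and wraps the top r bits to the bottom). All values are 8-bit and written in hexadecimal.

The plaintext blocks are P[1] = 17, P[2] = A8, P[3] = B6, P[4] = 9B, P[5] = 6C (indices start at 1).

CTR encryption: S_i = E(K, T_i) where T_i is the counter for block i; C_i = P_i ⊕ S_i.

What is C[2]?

C[2] = 0D

C[1]: T = 7D, S = E(K, T) = 95; 17 ⊕ 95 = 82.
C[2]: T = 7E, S = E(K, T) = A5; A8 ⊕ A5 = 0D.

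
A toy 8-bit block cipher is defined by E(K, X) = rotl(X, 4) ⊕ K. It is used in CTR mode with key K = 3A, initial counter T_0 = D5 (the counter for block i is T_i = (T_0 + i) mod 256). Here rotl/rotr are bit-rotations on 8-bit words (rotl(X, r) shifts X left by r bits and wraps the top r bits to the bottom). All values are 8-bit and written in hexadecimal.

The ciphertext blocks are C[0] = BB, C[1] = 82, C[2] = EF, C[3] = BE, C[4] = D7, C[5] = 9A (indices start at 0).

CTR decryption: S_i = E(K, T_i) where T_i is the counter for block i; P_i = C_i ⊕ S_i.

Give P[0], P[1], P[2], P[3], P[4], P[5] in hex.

P[0] = DC, P[1] = D5, P[2] = A8, P[3] = 09, P[4] = 70, P[5] = 0D

P[0]: T = D5, S = E(K, T) = 67; BB ⊕ 67 = DC.
P[1]: T = D6, S = E(K, T) = 57; 82 ⊕ 57 = D5.
P[2]: T = D7, S = E(K, T) = 47; EF ⊕ 47 = A8.
P[3]: T = D8, S = E(K, T) = B7; BE ⊕ B7 = 09.
P[4]: T = D9, S = E(K, T) = A7; D7 ⊕ A7 = 70.
P[5]: T = DA, S = E(K, T) = 97; 9A ⊕ 97 = 0D.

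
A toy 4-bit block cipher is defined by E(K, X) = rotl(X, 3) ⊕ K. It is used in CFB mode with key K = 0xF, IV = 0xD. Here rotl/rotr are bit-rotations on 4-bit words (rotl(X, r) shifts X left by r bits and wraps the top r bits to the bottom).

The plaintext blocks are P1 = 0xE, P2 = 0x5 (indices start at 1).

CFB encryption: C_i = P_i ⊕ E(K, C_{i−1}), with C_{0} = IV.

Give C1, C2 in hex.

C1 = 0xF, C2 = 0x5

C1: E(K, 0xD) = 0x1; 0xE ⊕ 0x1 = 0xF.
C2: E(K, 0xF) = 0x0; 0x5 ⊕ 0x0 = 0x5.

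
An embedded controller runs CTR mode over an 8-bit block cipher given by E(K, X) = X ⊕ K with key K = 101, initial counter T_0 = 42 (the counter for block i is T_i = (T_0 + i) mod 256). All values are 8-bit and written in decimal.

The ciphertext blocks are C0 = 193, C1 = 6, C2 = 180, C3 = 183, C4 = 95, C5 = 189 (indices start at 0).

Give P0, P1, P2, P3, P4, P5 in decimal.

CTR decryption: S_i = E(K, T_i) where T_i is the counter for block i; P_i = C_i ⊕ S_i.
P0: T = 42, S = E(K, T) = 79; 193 ⊕ 79 = 142.
P1: T = 43, S = E(K, T) = 78; 6 ⊕ 78 = 72.
P2: T = 44, S = E(K, T) = 73; 180 ⊕ 73 = 253.
P3: T = 45, S = E(K, T) = 72; 183 ⊕ 72 = 255.
P4: T = 46, S = E(K, T) = 75; 95 ⊕ 75 = 20.
P5: T = 47, S = E(K, T) = 74; 189 ⊕ 74 = 247.

P0 = 142, P1 = 72, P2 = 253, P3 = 255, P4 = 20, P5 = 247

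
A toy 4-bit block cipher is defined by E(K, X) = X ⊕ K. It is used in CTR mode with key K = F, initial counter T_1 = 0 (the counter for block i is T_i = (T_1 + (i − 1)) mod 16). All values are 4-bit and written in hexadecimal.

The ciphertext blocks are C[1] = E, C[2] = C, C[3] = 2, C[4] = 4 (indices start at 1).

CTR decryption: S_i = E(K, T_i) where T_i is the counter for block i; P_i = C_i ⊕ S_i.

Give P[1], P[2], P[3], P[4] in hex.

P[1] = 1, P[2] = 2, P[3] = F, P[4] = 8

P[1]: T = 0, S = E(K, T) = F; E ⊕ F = 1.
P[2]: T = 1, S = E(K, T) = E; C ⊕ E = 2.
P[3]: T = 2, S = E(K, T) = D; 2 ⊕ D = F.
P[4]: T = 3, S = E(K, T) = C; 4 ⊕ C = 8.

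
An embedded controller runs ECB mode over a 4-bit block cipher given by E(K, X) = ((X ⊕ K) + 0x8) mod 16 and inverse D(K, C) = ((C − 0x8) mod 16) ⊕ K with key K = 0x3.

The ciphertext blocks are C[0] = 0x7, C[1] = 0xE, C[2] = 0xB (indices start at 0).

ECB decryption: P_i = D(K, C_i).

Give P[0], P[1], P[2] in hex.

P[0]: D(K, 0x7) = 0xC.
P[1]: D(K, 0xE) = 0x5.
P[2]: D(K, 0xB) = 0x0.

P[0] = 0xC, P[1] = 0x5, P[2] = 0x0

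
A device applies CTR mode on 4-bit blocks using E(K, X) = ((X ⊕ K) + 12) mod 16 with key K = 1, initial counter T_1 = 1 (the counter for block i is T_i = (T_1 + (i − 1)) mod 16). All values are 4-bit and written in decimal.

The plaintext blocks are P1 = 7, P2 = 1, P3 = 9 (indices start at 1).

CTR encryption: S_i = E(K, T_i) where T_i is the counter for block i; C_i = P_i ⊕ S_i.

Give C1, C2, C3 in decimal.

C1: T = 1, S = E(K, T) = 12; 7 ⊕ 12 = 11.
C2: T = 2, S = E(K, T) = 15; 1 ⊕ 15 = 14.
C3: T = 3, S = E(K, T) = 14; 9 ⊕ 14 = 7.

C1 = 11, C2 = 14, C3 = 7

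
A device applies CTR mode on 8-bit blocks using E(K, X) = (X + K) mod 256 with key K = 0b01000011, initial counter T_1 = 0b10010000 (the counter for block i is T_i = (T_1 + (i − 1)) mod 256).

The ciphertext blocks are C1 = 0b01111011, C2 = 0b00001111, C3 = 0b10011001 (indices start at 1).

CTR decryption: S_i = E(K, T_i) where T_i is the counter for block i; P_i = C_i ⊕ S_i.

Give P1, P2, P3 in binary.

P1: T = 0b10010000, S = E(K, T) = 0b11010011; 0b01111011 ⊕ 0b11010011 = 0b10101000.
P2: T = 0b10010001, S = E(K, T) = 0b11010100; 0b00001111 ⊕ 0b11010100 = 0b11011011.
P3: T = 0b10010010, S = E(K, T) = 0b11010101; 0b10011001 ⊕ 0b11010101 = 0b01001100.

P1 = 0b10101000, P2 = 0b11011011, P3 = 0b01001100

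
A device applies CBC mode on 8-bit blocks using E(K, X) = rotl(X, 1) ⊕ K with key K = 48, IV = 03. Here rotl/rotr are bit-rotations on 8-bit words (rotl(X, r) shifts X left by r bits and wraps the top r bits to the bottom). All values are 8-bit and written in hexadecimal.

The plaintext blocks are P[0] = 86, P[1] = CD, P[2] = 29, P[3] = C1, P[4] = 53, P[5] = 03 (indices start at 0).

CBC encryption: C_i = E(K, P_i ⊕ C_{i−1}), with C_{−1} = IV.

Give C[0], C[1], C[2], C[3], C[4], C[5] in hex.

C[0] = 43, C[1] = 55, C[2] = B0, C[3] = AA, C[4] = BB, C[5] = 39

C[0]: P[0] ⊕ 03 = 85; E(K, 85) = 43.
C[1]: P[1] ⊕ 43 = 8E; E(K, 8E) = 55.
C[2]: P[2] ⊕ 55 = 7C; E(K, 7C) = B0.
C[3]: P[3] ⊕ B0 = 71; E(K, 71) = AA.
C[4]: P[4] ⊕ AA = F9; E(K, F9) = BB.
C[5]: P[5] ⊕ BB = B8; E(K, B8) = 39.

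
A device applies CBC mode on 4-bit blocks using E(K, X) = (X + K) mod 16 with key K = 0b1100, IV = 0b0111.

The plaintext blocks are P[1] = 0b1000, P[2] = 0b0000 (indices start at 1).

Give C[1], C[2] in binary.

CBC encryption: C_i = E(K, P_i ⊕ C_{i−1}), with C_{0} = IV.
C[1]: P[1] ⊕ 0b0111 = 0b1111; E(K, 0b1111) = 0b1011.
C[2]: P[2] ⊕ 0b1011 = 0b1011; E(K, 0b1011) = 0b0111.

C[1] = 0b1011, C[2] = 0b0111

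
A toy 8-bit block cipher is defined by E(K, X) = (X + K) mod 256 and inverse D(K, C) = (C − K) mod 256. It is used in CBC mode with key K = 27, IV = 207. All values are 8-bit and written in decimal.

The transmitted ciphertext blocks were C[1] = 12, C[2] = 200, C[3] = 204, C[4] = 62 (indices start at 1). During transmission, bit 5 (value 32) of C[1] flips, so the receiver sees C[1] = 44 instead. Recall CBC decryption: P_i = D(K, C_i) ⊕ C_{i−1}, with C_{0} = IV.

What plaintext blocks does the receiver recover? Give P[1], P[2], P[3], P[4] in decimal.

Only C[1] changed, to 44. In CBC, a change in C_i garbles P_i and flips the same bit in P_{i+1}. Decrypting the received ciphertext:
P[1]: D(K, 44) = 17; 17 ⊕ 207 = 222.
P[2]: D(K, 200) = 173; 173 ⊕ 44 = 129.
P[3]: D(K, 204) = 177; 177 ⊕ 200 = 121.
P[4]: D(K, 62) = 35; 35 ⊕ 204 = 239.
Blocks that differ from the original plaintext: P[1], P[2].

P[1] = 222, P[2] = 129, P[3] = 121, P[4] = 239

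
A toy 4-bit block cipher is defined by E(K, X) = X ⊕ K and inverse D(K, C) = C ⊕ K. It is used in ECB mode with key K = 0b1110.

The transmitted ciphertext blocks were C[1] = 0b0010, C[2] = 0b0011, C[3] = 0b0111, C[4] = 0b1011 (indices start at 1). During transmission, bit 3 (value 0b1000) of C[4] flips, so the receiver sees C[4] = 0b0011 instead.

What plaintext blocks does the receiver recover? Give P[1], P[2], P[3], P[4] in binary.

ECB decryption: P_i = D(K, C_i).
Only C[4] changed, to 0b0011. In ECB, a change in C_i affects only P_i. Decrypting the received ciphertext:
P[1]: D(K, 0b0010) = 0b1100.
P[2]: D(K, 0b0011) = 0b1101.
P[3]: D(K, 0b0111) = 0b1001.
P[4]: D(K, 0b0011) = 0b1101.
Blocks that differ from the original plaintext: P[4].

P[1] = 0b1100, P[2] = 0b1101, P[3] = 0b1001, P[4] = 0b1101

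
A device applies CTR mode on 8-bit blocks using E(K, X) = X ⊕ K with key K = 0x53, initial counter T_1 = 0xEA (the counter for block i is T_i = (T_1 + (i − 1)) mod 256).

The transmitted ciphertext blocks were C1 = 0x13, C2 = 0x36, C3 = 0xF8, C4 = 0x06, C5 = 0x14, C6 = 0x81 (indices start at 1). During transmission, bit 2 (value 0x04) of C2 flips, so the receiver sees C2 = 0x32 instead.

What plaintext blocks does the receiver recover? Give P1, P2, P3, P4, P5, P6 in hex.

CTR decryption: S_i = E(K, T_i) where T_i is the counter for block i; P_i = C_i ⊕ S_i.
Only C2 changed, to 0x32. In CTR, a change in C_i flips the same bit in P_i only; the keystream is unaffected. Decrypting the received ciphertext:
P1: T = 0xEA, S = E(K, T) = 0xB9; 0x13 ⊕ 0xB9 = 0xAA.
P2: T = 0xEB, S = E(K, T) = 0xB8; 0x32 ⊕ 0xB8 = 0x8A.
P3: T = 0xEC, S = E(K, T) = 0xBF; 0xF8 ⊕ 0xBF = 0x47.
P4: T = 0xED, S = E(K, T) = 0xBE; 0x06 ⊕ 0xBE = 0xB8.
P5: T = 0xEE, S = E(K, T) = 0xBD; 0x14 ⊕ 0xBD = 0xA9.
P6: T = 0xEF, S = E(K, T) = 0xBC; 0x81 ⊕ 0xBC = 0x3D.
Blocks that differ from the original plaintext: P2.

P1 = 0xAA, P2 = 0x8A, P3 = 0x47, P4 = 0xB8, P5 = 0xA9, P6 = 0x3D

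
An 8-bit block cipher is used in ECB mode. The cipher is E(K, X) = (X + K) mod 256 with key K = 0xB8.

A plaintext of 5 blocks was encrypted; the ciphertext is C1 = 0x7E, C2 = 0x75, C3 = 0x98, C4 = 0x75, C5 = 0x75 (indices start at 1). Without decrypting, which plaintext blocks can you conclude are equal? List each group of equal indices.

P2 = P4 = P5

ECB encrypts each block independently with the same key, so equal ciphertext blocks imply equal plaintext blocks.
C2 = C4 = C5 = 0x75, so P2 = P4 = P5.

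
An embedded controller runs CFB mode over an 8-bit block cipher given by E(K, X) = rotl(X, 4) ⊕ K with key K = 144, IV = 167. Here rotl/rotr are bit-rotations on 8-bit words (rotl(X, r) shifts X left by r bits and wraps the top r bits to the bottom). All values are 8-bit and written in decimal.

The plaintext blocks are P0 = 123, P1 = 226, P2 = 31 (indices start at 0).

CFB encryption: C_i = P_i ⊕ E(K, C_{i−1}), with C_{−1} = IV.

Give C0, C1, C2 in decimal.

C0: E(K, 167) = 234; 123 ⊕ 234 = 145.
C1: E(K, 145) = 137; 226 ⊕ 137 = 107.
C2: E(K, 107) = 38; 31 ⊕ 38 = 57.

C0 = 145, C1 = 107, C2 = 57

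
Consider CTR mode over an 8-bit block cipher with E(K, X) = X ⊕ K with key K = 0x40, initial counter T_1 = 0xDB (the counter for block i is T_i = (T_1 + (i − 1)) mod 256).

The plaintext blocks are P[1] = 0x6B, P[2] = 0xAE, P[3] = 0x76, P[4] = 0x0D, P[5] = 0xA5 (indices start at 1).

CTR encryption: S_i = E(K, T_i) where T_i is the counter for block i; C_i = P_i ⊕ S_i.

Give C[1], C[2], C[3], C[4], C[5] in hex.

C[1]: T = 0xDB, S = E(K, T) = 0x9B; 0x6B ⊕ 0x9B = 0xF0.
C[2]: T = 0xDC, S = E(K, T) = 0x9C; 0xAE ⊕ 0x9C = 0x32.
C[3]: T = 0xDD, S = E(K, T) = 0x9D; 0x76 ⊕ 0x9D = 0xEB.
C[4]: T = 0xDE, S = E(K, T) = 0x9E; 0x0D ⊕ 0x9E = 0x93.
C[5]: T = 0xDF, S = E(K, T) = 0x9F; 0xA5 ⊕ 0x9F = 0x3A.

C[1] = 0xF0, C[2] = 0x32, C[3] = 0xEB, C[4] = 0x93, C[5] = 0x3A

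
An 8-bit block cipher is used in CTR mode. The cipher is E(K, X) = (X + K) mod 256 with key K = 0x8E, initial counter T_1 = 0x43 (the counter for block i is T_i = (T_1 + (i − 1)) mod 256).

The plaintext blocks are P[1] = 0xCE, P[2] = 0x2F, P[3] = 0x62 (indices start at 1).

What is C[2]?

CTR encryption: S_i = E(K, T_i) where T_i is the counter for block i; C_i = P_i ⊕ S_i.
C[1]: T = 0x43, S = E(K, T) = 0xD1; 0xCE ⊕ 0xD1 = 0x1F.
C[2]: T = 0x44, S = E(K, T) = 0xD2; 0x2F ⊕ 0xD2 = 0xFD.

C[2] = 0xFD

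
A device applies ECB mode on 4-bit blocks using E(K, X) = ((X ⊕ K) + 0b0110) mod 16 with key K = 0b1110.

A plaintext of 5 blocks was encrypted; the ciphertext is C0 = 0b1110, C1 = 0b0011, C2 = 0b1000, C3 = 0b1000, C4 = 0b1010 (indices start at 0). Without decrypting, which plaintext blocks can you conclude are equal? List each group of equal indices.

P2 = P3

ECB encrypts each block independently with the same key, so equal ciphertext blocks imply equal plaintext blocks.
C2 = C3 = 0b1000, so P2 = P3.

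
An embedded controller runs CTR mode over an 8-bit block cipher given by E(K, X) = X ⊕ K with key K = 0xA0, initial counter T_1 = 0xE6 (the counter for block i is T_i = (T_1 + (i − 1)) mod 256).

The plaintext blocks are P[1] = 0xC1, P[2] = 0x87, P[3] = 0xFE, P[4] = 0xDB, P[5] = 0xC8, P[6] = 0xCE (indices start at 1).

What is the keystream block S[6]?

0x4B

CTR encryption: S_i = E(K, T_i) where T_i is the counter for block i; C_i = P_i ⊕ S_i.
C[1]: T = 0xE6, S = E(K, T) = 0x46; 0xC1 ⊕ 0x46 = 0x87.
C[2]: T = 0xE7, S = E(K, T) = 0x47; 0x87 ⊕ 0x47 = 0xC0.
C[3]: T = 0xE8, S = E(K, T) = 0x48; 0xFE ⊕ 0x48 = 0xB6.
C[4]: T = 0xE9, S = E(K, T) = 0x49; 0xDB ⊕ 0x49 = 0x92.
C[5]: T = 0xEA, S = E(K, T) = 0x4A; 0xC8 ⊕ 0x4A = 0x82.
C[6]: T = 0xEB, S = E(K, T) = 0x4B; 0xCE ⊕ 0x4B = 0x85.
So S[6] = 0x4B.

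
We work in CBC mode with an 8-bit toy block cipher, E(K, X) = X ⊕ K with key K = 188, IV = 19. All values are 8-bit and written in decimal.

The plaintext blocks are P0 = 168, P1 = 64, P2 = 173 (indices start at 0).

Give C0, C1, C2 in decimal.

CBC encryption: C_i = E(K, P_i ⊕ C_{i−1}), with C_{−1} = IV.
C0: P0 ⊕ 19 = 187; E(K, 187) = 7.
C1: P1 ⊕ 7 = 71; E(K, 71) = 251.
C2: P2 ⊕ 251 = 86; E(K, 86) = 234.

C0 = 7, C1 = 251, C2 = 234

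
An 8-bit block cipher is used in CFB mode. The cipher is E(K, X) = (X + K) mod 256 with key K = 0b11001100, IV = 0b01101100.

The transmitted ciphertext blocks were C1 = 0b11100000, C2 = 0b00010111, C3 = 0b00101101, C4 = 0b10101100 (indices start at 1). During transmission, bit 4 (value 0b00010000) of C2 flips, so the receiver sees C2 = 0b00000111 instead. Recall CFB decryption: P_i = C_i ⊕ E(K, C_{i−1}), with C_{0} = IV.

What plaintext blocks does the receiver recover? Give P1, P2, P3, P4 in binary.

P1 = 0b11011000, P2 = 0b10101011, P3 = 0b11111110, P4 = 0b01010101

Only C2 changed, to 0b00000111. In CFB, a change in C_i flips the same bit in P_i and garbles P_{i+1}. Decrypting the received ciphertext:
P1: E(K, 0b01101100) = 0b00111000; 0b11100000 ⊕ 0b00111000 = 0b11011000.
P2: E(K, 0b11100000) = 0b10101100; 0b00000111 ⊕ 0b10101100 = 0b10101011.
P3: E(K, 0b00000111) = 0b11010011; 0b00101101 ⊕ 0b11010011 = 0b11111110.
P4: E(K, 0b00101101) = 0b11111001; 0b10101100 ⊕ 0b11111001 = 0b01010101.
Blocks that differ from the original plaintext: P2, P3.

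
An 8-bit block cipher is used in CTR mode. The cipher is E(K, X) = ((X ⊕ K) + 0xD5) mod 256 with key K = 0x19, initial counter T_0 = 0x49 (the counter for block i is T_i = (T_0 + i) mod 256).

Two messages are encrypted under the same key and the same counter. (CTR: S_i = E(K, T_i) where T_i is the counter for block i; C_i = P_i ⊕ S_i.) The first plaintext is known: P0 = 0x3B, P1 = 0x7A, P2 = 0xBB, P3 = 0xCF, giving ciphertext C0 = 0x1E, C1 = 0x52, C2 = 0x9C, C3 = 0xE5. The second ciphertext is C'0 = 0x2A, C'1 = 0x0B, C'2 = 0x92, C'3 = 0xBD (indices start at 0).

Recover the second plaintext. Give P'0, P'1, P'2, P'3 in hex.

P'0 = 0x0F, P'1 = 0x23, P'2 = 0xB5, P'3 = 0x97

In CTR with a reused counter, both messages share the same keystream S_i, so C_i ⊕ C'_i = P_i ⊕ P'_i and thus P'_i = P_i ⊕ C_i ⊕ C'_i.
P'0: 0x3B ⊕ 0x1E ⊕ 0x2A = 0x0F.
P'1: 0x7A ⊕ 0x52 ⊕ 0x0B = 0x23.
P'2: 0xBB ⊕ 0x9C ⊕ 0x92 = 0xB5.
P'3: 0xCF ⊕ 0xE5 ⊕ 0xBD = 0x97.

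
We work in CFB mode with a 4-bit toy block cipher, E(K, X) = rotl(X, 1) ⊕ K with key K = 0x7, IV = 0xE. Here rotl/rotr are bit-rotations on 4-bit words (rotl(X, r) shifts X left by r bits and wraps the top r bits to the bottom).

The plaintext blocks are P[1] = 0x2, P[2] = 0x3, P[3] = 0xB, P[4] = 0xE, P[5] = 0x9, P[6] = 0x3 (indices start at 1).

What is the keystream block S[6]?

CFB encryption: C_i = P_i ⊕ E(K, C_{i−1}), with C_{0} = IV.
C[1]: E(K, 0xE) = 0xA; 0x2 ⊕ 0xA = 0x8.
C[2]: E(K, 0x8) = 0x6; 0x3 ⊕ 0x6 = 0x5.
C[3]: E(K, 0x5) = 0xD; 0xB ⊕ 0xD = 0x6.
C[4]: E(K, 0x6) = 0xB; 0xE ⊕ 0xB = 0x5.
C[5]: E(K, 0x5) = 0xD; 0x9 ⊕ 0xD = 0x4.
C[6]: E(K, 0x4) = 0xF; 0x3 ⊕ 0xF = 0xC.
So S[6] = 0xF.

0xF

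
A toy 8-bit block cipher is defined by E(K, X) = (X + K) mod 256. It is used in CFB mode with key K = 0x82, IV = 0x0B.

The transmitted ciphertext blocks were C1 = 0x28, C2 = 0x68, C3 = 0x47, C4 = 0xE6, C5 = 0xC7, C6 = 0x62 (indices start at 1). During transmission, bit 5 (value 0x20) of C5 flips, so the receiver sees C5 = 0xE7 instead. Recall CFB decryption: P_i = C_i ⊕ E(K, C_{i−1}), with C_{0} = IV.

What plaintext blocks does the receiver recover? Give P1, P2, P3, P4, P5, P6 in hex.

Only C5 changed, to 0xE7. In CFB, a change in C_i flips the same bit in P_i and garbles P_{i+1}. Decrypting the received ciphertext:
P1: E(K, 0x0B) = 0x8D; 0x28 ⊕ 0x8D = 0xA5.
P2: E(K, 0x28) = 0xAA; 0x68 ⊕ 0xAA = 0xC2.
P3: E(K, 0x68) = 0xEA; 0x47 ⊕ 0xEA = 0xAD.
P4: E(K, 0x47) = 0xC9; 0xE6 ⊕ 0xC9 = 0x2F.
P5: E(K, 0xE6) = 0x68; 0xE7 ⊕ 0x68 = 0x8F.
P6: E(K, 0xE7) = 0x69; 0x62 ⊕ 0x69 = 0x0B.
Blocks that differ from the original plaintext: P5, P6.

P1 = 0xA5, P2 = 0xC2, P3 = 0xAD, P4 = 0x2F, P5 = 0x8F, P6 = 0x0B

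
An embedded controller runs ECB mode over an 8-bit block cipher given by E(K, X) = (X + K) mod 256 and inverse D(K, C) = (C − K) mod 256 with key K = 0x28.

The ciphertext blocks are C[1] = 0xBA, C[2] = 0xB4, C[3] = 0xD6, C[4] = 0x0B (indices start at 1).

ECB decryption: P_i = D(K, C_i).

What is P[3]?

P[3] = 0xAE

P[3]: D(K, 0xD6) = 0xAE.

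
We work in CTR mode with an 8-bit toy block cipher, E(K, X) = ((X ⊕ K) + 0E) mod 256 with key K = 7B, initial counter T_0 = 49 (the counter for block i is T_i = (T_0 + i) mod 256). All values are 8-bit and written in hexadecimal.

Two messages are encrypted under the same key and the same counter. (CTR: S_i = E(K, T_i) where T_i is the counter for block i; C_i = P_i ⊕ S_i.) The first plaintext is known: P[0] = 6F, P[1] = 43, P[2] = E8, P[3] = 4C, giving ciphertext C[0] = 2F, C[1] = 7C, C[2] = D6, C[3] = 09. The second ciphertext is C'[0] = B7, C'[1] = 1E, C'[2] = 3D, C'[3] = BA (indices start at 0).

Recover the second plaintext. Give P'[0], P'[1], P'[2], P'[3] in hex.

In CTR with a reused counter, both messages share the same keystream S_i, so C_i ⊕ C'_i = P_i ⊕ P'_i and thus P'_i = P_i ⊕ C_i ⊕ C'_i.
P'[0]: 6F ⊕ 2F ⊕ B7 = F7.
P'[1]: 43 ⊕ 7C ⊕ 1E = 21.
P'[2]: E8 ⊕ D6 ⊕ 3D = 03.
P'[3]: 4C ⊕ 09 ⊕ BA = FF.

P'[0] = F7, P'[1] = 21, P'[2] = 03, P'[3] = FF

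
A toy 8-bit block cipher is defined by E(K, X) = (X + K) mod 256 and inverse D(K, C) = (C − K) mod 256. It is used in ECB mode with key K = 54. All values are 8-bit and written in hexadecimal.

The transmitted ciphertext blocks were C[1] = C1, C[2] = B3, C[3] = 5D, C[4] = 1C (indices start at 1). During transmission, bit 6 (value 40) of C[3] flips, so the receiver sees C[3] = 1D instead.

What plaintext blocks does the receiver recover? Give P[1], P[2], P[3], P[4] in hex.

ECB decryption: P_i = D(K, C_i).
Only C[3] changed, to 1D. In ECB, a change in C_i affects only P_i. Decrypting the received ciphertext:
P[1]: D(K, C1) = 6D.
P[2]: D(K, B3) = 5F.
P[3]: D(K, 1D) = C9.
P[4]: D(K, 1C) = C8.
Blocks that differ from the original plaintext: P[3].

P[1] = 6D, P[2] = 5F, P[3] = C9, P[4] = C8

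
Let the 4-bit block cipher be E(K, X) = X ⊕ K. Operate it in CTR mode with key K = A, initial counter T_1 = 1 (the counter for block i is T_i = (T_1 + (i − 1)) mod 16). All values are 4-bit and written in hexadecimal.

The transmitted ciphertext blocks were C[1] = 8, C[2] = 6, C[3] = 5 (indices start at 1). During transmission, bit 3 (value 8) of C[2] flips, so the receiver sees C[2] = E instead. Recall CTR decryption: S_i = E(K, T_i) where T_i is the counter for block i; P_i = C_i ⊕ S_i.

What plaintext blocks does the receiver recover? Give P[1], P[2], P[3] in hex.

Only C[2] changed, to E. In CTR, a change in C_i flips the same bit in P_i only; the keystream is unaffected. Decrypting the received ciphertext:
P[1]: T = 1, S = E(K, T) = B; 8 ⊕ B = 3.
P[2]: T = 2, S = E(K, T) = 8; E ⊕ 8 = 6.
P[3]: T = 3, S = E(K, T) = 9; 5 ⊕ 9 = C.
Blocks that differ from the original plaintext: P[2].

P[1] = 3, P[2] = 6, P[3] = C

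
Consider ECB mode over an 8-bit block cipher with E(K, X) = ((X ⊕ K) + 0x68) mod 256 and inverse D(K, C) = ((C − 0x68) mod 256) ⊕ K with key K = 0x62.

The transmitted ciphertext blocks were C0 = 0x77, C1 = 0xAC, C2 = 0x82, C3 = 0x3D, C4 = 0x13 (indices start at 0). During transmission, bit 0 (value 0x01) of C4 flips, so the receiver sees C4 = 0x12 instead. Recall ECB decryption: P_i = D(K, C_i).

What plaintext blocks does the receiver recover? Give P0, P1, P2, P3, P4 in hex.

Only C4 changed, to 0x12. In ECB, a change in C_i affects only P_i. Decrypting the received ciphertext:
P0: D(K, 0x77) = 0x6D.
P1: D(K, 0xAC) = 0x26.
P2: D(K, 0x82) = 0x78.
P3: D(K, 0x3D) = 0xB7.
P4: D(K, 0x12) = 0xC8.
Blocks that differ from the original plaintext: P4.

P0 = 0x6D, P1 = 0x26, P2 = 0x78, P3 = 0xB7, P4 = 0xC8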